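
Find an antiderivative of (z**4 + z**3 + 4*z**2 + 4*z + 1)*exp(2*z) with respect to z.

Use integration by parts with u = z**4 + z**3 + 4*z**2 + 4*z + 1, dv = exp(2*z) dz, so v = exp(2*z)/2.
Apply parts 4 times (tabular method): alternate signs, differentiate u down to 0, integrate dv up.

(4*z**4 - 4*z**3 + 22*z**2 - 6*z + 7)*exp(2*z)/8 + C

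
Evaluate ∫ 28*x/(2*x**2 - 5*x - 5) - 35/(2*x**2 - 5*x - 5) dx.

Let u = 2*x**2 - 5*x - 5, so du = (4*x - 5) dx.
Rewriting, the integral becomes 7·∫ 1/u du = 7·log(u).
Substituting back, u = 2*x**2 - 5*x - 5.

7*log(2*x**2 - 5*x - 5) + C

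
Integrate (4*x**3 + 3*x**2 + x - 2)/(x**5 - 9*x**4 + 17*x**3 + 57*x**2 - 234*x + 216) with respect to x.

153*log(x - 4)/7 - 313*log(x - 3)/18 - 22*log(x - 2)/5 - 43*log(x + 3)/630 + 68/(3*x - 9) + C

Factor the denominator: (x - 4)*(x - 3)**2*(x - 2)*(x + 3).
Partial-fraction decomposition: -43/(630*(x + 3)) - 22/(5*(x - 2)) - 313/(18*(x - 3)) - 68/(3*(x - 3)**2) + 153/(7*(x - 4)).
Integrate each term; A/(x−a) gives A·log|x−a|; A/(x−a)² gives −A/(x−a).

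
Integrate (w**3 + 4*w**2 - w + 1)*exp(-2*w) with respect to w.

Use integration by parts with u = w**3 + 4*w**2 - w + 1, dv = exp(-2*w) dw, so v = -exp(-2*w)/2.
Apply parts 3 times (tabular method): alternate signs, differentiate u down to 0, integrate dv up.

(-4*w**3 - 22*w**2 - 18*w - 13)*exp(-2*w)/8 + C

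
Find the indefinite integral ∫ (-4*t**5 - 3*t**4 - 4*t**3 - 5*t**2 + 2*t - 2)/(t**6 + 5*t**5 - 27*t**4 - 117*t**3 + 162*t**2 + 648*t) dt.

Factor the denominator: t*(t - 4)*(t - 3)*(t + 3)**2*(t + 6).
Partial-fraction decomposition: -13943/(2430*(t + 6)) + 242/(81*(t + 3)) - 56/(27*(t + 3)**2) + 341/(243*(t - 3)) - 53/(20*(t - 4)) - 1/(324*t).
Integrate each term; A/(t−a) gives A·log|t−a|; A/(t−a)² gives −A/(t−a).

-log(t)/324 - 53*log(t - 4)/20 + 341*log(t - 3)/243 + 242*log(t + 3)/81 - 13943*log(t + 6)/2430 + 56/(27*t + 81) + C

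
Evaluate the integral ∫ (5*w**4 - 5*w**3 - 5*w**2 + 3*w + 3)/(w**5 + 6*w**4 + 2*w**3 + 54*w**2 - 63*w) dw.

Factor the denominator: w*(w - 1)*(w + 7)*(w**2 + 9).
Partial-fraction decomposition: (776*w - 5229)/(870*(w**2 + 9)) + 13457/(3248*(w + 7)) + 1/(80*(w - 1)) - 1/(21*w).
Integrate each term; A/(w−a) gives A·log|w−a|; the (Bw+D)/(w²+p²) term gives a log and an atan.

-log(w)/21 + log(w - 1)/80 + 13457*log(w + 7)/3248 + 194*log(w**2 + 9)/435 - 581*atan(w/3)/290 + C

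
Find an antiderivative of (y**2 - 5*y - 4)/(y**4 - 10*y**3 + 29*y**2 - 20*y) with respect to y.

Factor the denominator: y*(y - 5)*(y - 4)*(y - 1).
Partial-fraction decomposition: -2/(3*(y - 1)) + 2/(3*(y - 4)) - 1/(5*(y - 5)) + 1/(5*y).
Integrate each term: A/(y−a) contributes A·log|y−a|.

log(y)/5 - log(y - 5)/5 + 2*log(y - 4)/3 - 2*log(y - 1)/3 + C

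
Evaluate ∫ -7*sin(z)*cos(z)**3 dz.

Let u = cos(z), so du = (-sin(z)) dz.
Rewriting, the integral becomes 7·∫ u^3 du = 7·u^4/4.
Substituting back, u = cos(z).

7*cos(z)**4/4 + C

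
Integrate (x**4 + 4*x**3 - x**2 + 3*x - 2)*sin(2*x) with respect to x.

-x**4*cos(2*x)/2 + x**3*sin(2*x) - 2*x**3*cos(2*x) + 3*x**2*sin(2*x) + 2*x**2*cos(2*x) - 2*x*sin(2*x) + 3*x*cos(2*x)/2 - 3*sin(2*x)/4 + C

Use integration by parts with u = x**4 + 4*x**3 - x**2 + 3*x - 2, dv = sin(2*x) dx, so v = -cos(2*x)/2.
Apply parts 4 times (tabular method): alternate signs, differentiate u down to 0, integrate dv up.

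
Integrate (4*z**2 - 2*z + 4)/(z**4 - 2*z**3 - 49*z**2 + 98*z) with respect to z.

2*log(z)/49 + 93*log(z - 7)/245 - 8*log(z - 2)/45 - 107*log(z + 7)/441 + C

Factor the denominator: z*(z - 7)*(z - 2)*(z + 7).
Partial-fraction decomposition: -107/(441*(z + 7)) - 8/(45*(z - 2)) + 93/(245*(z - 7)) + 2/(49*z).
Integrate each term: A/(z−a) contributes A·log|z−a|.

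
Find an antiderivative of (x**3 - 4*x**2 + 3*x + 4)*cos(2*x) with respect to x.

x**3*sin(2*x)/2 - 2*x**2*sin(2*x) + 3*x**2*cos(2*x)/4 + 3*x*sin(2*x)/4 - 2*x*cos(2*x) + 3*sin(2*x) + 3*cos(2*x)/8 + C

Use integration by parts with u = x**3 - 4*x**2 + 3*x + 4, dv = cos(2*x) dx, so v = sin(2*x)/2.
Apply parts 3 times (tabular method): alternate signs, differentiate u down to 0, integrate dv up.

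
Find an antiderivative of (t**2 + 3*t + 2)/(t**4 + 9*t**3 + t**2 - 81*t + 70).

4*log(t - 2)/21 - log(t - 1)/8 + log(t + 5)/7 - 5*log(t + 7)/24 + C

Factor the denominator: (t - 2)*(t - 1)*(t + 5)*(t + 7).
Partial-fraction decomposition: -5/(24*(t + 7)) + 1/(7*(t + 5)) - 1/(8*(t - 1)) + 4/(21*(t - 2)).
Integrate each term: A/(t−a) contributes A·log|t−a|.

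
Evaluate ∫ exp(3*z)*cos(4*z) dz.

4*exp(3*z)*sin(4*z)/25 + 3*exp(3*z)*cos(4*z)/25 + C

Let I denote the integral. Integrate by parts with u = cos(4*z), dv = exp(3*z) dz, so v = exp(3*z)/3: I = exp(3*z)*cos(4*z)/3 + (4/3)·∫ exp(3*z)*sin(4*z) dz.
Apply parts again with u = sin(4*z), dv = exp(3*z) dz: ∫ exp(3*z)*sin(4*z) dz = exp(3*z)*sin(4*z)/3 − (4/3)·I. Substituting back brings back I: I = 4*exp(3*z)*sin(4*z)/9 + exp(3*z)*cos(4*z)/3 − (16/9)·I.
Solving for I: (1 + 16/9)·I equals the remaining terms, so I = (9/25)·(4*exp(3*z)*sin(4*z)/9 + exp(3*z)*cos(4*z)/3).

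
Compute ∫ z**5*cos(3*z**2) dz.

z**4*sin(3*z**2)/6 + z**2*cos(3*z**2)/9 - sin(3*z**2)/27 + C

Let u = z², du = 2z dz; rewrite as (1/2)∫ u^2·cos(3u) du.
Now integrate by parts 2 times.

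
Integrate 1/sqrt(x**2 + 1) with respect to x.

log(x + sqrt(x**2 + 1)) + C

Substitute x = tan(θ), so dx = sec(θ)^2 dθ and the radical becomes sqrt(x**2 + 1) = sec(θ) by the Pythagorean identity.
Integrate the resulting trig expression in θ, then back-substitute tan(θ) = x, sec(θ) = sqrt(x**2 + 1) (absorbing any constant into C).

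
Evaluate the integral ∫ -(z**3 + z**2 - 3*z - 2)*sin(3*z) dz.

z**3*cos(3*z)/3 - z**2*sin(3*z)/3 + z**2*cos(3*z)/3 - 2*z*sin(3*z)/9 - 11*z*cos(3*z)/9 + 11*sin(3*z)/27 - 20*cos(3*z)/27 + C

Use integration by parts with u = z**3 + z**2 - 3*z - 2, dv = -sin(3*z) dz, so v = cos(3*z)/3.
Apply parts 3 times (tabular method): alternate signs, differentiate u down to 0, integrate dv up.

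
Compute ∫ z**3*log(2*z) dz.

Use integration by parts with u = log(2*z), dv = z**3 dz.
Then du = 1/z dz and v = z**4/4.

z**4*(log(z) + log(2))/4 - z**4/16 + C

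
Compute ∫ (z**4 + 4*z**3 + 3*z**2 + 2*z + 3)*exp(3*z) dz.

Use integration by parts with u = z**4 + 4*z**3 + 3*z**2 + 2*z + 3, dv = exp(3*z) dz, so v = exp(3*z)/3.
Apply parts 4 times (tabular method): alternate signs, differentiate u down to 0, integrate dv up.

(27*z**4 + 72*z**3 + 9*z**2 + 48*z + 65)*exp(3*z)/81 + C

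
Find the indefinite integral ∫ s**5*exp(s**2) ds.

(s**4 - 2*s**2 + 2)*exp(s**2)/2 + C

Let u = s², du = 2s ds; rewrite as (1/2)∫ u^2·exp(1u) du.
Now integrate by parts 2 times.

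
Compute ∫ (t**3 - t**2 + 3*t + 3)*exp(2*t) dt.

(4*t**3 - 10*t**2 + 22*t + 1)*exp(2*t)/8 + C

Use integration by parts with u = t**3 - t**2 + 3*t + 3, dv = exp(2*t) dt, so v = exp(2*t)/2.
Apply parts 3 times (tabular method): alternate signs, differentiate u down to 0, integrate dv up.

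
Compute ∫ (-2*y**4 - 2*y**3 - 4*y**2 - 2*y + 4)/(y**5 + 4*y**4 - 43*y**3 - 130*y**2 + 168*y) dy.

Factor the denominator: y*(y - 6)*(y - 1)*(y + 4)*(y + 7).
Partial-fraction decomposition: -2147/(1092*(y + 7)) + 109/(150*(y + 4)) + 3/(100*(y - 1)) - 794/(975*(y - 6)) + 1/(42*y).
Integrate each term: A/(y−a) contributes A·log|y−a|.

log(y)/42 - 794*log(y - 6)/975 + 3*log(y - 1)/100 + 109*log(y + 4)/150 - 2147*log(y + 7)/1092 + C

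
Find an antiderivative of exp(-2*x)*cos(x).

Let I denote the integral. Integrate by parts with u = cos(x), dv = exp(-2*x) dx, so v = -exp(-2*x)/2: I = -exp(-2*x)*cos(x)/2 − (1/2)·∫ exp(-2*x)*sin(x) dx.
Apply parts again with u = sin(x), dv = exp(-2*x) dx: ∫ exp(-2*x)*sin(x) dx = -exp(-2*x)*sin(x)/2 + (1/2)·I. Substituting back brings back I: I = exp(-2*x)*sin(x)/4 - exp(-2*x)*cos(x)/2 − (1/4)·I.
Solving for I: (1 + 1/4)·I equals the remaining terms, so I = (4/5)·(exp(-2*x)*sin(x)/4 - exp(-2*x)*cos(x)/2).

exp(-2*x)*sin(x)/5 - 2*exp(-2*x)*cos(x)/5 + C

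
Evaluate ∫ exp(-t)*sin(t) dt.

Let I denote the integral. Integrate by parts with u = sin(t), dv = exp(-t) dt, so v = -exp(-t): I = -exp(-t)*sin(t) + ∫ exp(-t)*cos(t) dt.
Apply parts again with u = cos(t), dv = exp(-t) dt: ∫ exp(-t)*cos(t) dt = -exp(-t)*cos(t) − I. Substituting back brings back I: I = -exp(-t)*sin(t) - exp(-t)*cos(t) − I.
Solving for I: (1 + 1)·I equals the remaining terms, so I = (1/2)·(-exp(-t)*sin(t) - exp(-t)*cos(t)).

-exp(-t)*sin(t)/2 - exp(-t)*cos(t)/2 + C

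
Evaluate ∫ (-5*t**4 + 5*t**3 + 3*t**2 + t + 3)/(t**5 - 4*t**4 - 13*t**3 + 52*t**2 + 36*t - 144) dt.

-905*log(t - 4)/84 + 79*log(t - 3)/10 - 23*log(t - 2)/40 + 107*log(t + 2)/120 - 171*log(t + 3)/70 + C

Factor the denominator: (t - 4)*(t - 3)*(t - 2)*(t + 2)*(t + 3).
Partial-fraction decomposition: -171/(70*(t + 3)) + 107/(120*(t + 2)) - 23/(40*(t - 2)) + 79/(10*(t - 3)) - 905/(84*(t - 4)).
Integrate each term: A/(t−a) contributes A·log|t−a|.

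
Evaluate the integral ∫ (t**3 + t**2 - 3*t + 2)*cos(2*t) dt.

Use integration by parts with u = t**3 + t**2 - 3*t + 2, dv = cos(2*t) dt, so v = sin(2*t)/2.
Apply parts 3 times (tabular method): alternate signs, differentiate u down to 0, integrate dv up.

t**3*sin(2*t)/2 + t**2*sin(2*t)/2 + 3*t**2*cos(2*t)/4 - 9*t*sin(2*t)/4 + t*cos(2*t)/2 + 3*sin(2*t)/4 - 9*cos(2*t)/8 + C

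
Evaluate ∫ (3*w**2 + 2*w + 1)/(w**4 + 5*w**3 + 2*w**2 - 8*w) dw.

Factor the denominator: w*(w - 1)*(w + 2)*(w + 4).
Partial-fraction decomposition: -41/(40*(w + 4)) + 3/(4*(w + 2)) + 2/(5*(w - 1)) - 1/(8*w).
Integrate each term: A/(w−a) contributes A·log|w−a|.

-log(w)/8 + 2*log(w - 1)/5 + 3*log(w + 2)/4 - 41*log(w + 4)/40 + C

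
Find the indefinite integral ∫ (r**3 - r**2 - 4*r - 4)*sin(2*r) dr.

-r**3*cos(2*r)/2 + 3*r**2*sin(2*r)/4 + r**2*cos(2*r)/2 - r*sin(2*r)/2 + 11*r*cos(2*r)/4 - 11*sin(2*r)/8 + 7*cos(2*r)/4 + C

Use integration by parts with u = r**3 - r**2 - 4*r - 4, dv = sin(2*r) dr, so v = -cos(2*r)/2.
Apply parts 3 times (tabular method): alternate signs, differentiate u down to 0, integrate dv up.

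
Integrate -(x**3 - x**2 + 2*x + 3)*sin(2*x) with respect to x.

Use integration by parts with u = x**3 - x**2 + 2*x + 3, dv = -sin(2*x) dx, so v = cos(2*x)/2.
Apply parts 3 times (tabular method): alternate signs, differentiate u down to 0, integrate dv up.

x**3*cos(2*x)/2 - 3*x**2*sin(2*x)/4 - x**2*cos(2*x)/2 + x*sin(2*x)/2 + x*cos(2*x)/4 - sin(2*x)/8 + 7*cos(2*x)/4 + C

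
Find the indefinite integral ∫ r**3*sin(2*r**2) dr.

Let u = r², du = 2r dr; rewrite as (1/2)∫ u^1·sin(2u) du.
Now integrate by parts 1 time.

-r**2*cos(2*r**2)/4 + sin(2*r**2)/8 + C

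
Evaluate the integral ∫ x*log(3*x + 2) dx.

Use integration by parts with u = log(3*x + 2), dv = x dx.
Then du = 3/(3*x + 2) dx and v = x**2/2.

x**2*log(3*x + 2)/2 - x**2/4 + x/3 - 2*log(3*x + 2)/9 + C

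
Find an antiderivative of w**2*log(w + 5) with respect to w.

Use integration by parts with u = log(w + 5), dv = w**2 dw.
Then du = 1/(w + 5) dw and v = w**3/3.

w**3*log(w + 5)/3 - w**3/9 + 5*w**2/6 - 25*w/3 + 125*log(w + 5)/3 + C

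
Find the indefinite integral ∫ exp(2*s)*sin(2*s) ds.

Let I denote the integral. Integrate by parts with u = sin(2*s), dv = exp(2*s) ds, so v = exp(2*s)/2: I = exp(2*s)*sin(2*s)/2 − ∫ exp(2*s)*cos(2*s) ds.
Apply parts again with u = cos(2*s), dv = exp(2*s) ds: ∫ exp(2*s)*cos(2*s) ds = exp(2*s)*cos(2*s)/2 + I. Substituting back brings back I: I = exp(2*s)*sin(2*s)/2 - exp(2*s)*cos(2*s)/2 − I.
Solving for I: (1 + 1)·I equals the remaining terms, so I = (1/2)·(exp(2*s)*sin(2*s)/2 - exp(2*s)*cos(2*s)/2).

exp(2*s)*sin(2*s)/4 - exp(2*s)*cos(2*s)/4 + C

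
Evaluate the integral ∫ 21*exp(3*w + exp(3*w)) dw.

7*exp(exp(3*w)) + C

Let u = exp(3*w), so du = (3*exp(3*w)) dw.
Rewriting, the integral becomes 7·∫ e^u du = 7·e^u.
Substituting back, u = exp(3*w).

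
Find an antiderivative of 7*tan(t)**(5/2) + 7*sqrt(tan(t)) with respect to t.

14*tan(t)**(3/2)/3 + C

Let u = tan(t), so du = (tan(t)**2 + 1) dt.
Rewriting, the integral becomes 7·∫ √u du = 7·(2/3)u^(3/2).
Substituting back, u = tan(t).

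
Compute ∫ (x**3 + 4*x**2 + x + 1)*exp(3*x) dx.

(3*x**3 + 9*x**2 - 3*x + 4)*exp(3*x)/9 + C

Use integration by parts with u = x**3 + 4*x**2 + x + 1, dv = exp(3*x) dx, so v = exp(3*x)/3.
Apply parts 3 times (tabular method): alternate signs, differentiate u down to 0, integrate dv up.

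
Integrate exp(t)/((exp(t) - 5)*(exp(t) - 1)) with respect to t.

log(exp(t) - 5)/4 - log(exp(t) - 1)/4 + C

Let u = e^t, du = e^t dt.
The integral becomes ∫ du/((u-1)(u-5)); decompose into partial fractions.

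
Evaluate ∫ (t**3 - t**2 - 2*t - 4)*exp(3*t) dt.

(9*t**3 - 18*t**2 - 6*t - 34)*exp(3*t)/27 + C

Use integration by parts with u = t**3 - t**2 - 2*t - 4, dv = exp(3*t) dt, so v = exp(3*t)/3.
Apply parts 3 times (tabular method): alternate signs, differentiate u down to 0, integrate dv up.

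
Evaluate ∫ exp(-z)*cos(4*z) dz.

4*exp(-z)*sin(4*z)/17 - exp(-z)*cos(4*z)/17 + C

Let I denote the integral. Integrate by parts with u = cos(4*z), dv = exp(-z) dz, so v = -exp(-z): I = -exp(-z)*cos(4*z) − 4·∫ exp(-z)*sin(4*z) dz.
Apply parts again with u = sin(4*z), dv = exp(-z) dz: ∫ exp(-z)*sin(4*z) dz = -exp(-z)*sin(4*z) + 4·I. Substituting back brings back I: I = 4*exp(-z)*sin(4*z) - exp(-z)*cos(4*z) − 16·I.
Solving for I: (1 + 16)·I equals the remaining terms, so I = (1/17)·(4*exp(-z)*sin(4*z) - exp(-z)*cos(4*z)).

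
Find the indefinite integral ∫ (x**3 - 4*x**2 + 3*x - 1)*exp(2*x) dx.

(4*x**3 - 22*x**2 + 34*x - 21)*exp(2*x)/8 + C

Use integration by parts with u = x**3 - 4*x**2 + 3*x - 1, dv = exp(2*x) dx, so v = exp(2*x)/2.
Apply parts 3 times (tabular method): alternate signs, differentiate u down to 0, integrate dv up.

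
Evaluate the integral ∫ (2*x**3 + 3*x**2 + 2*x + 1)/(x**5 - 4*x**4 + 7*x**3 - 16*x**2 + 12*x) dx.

Factor the denominator: x*(x - 3)*(x - 1)*(x**2 + 4).
Partial-fraction decomposition: -(107*x + 152)/(260*(x**2 + 4)) - 4/(5*(x - 1)) + 44/(39*(x - 3)) + 1/(12*x).
Integrate each term; A/(x−a) gives A·log|x−a|; the (Bx+D)/(x²+p²) term gives a log and an atan.

log(x)/12 + 44*log(x - 3)/39 - 4*log(x - 1)/5 - 107*log(x**2 + 4)/520 - 19*atan(x/2)/65 + C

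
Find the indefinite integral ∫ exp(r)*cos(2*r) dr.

Let I denote the integral. Integrate by parts with u = cos(2*r), dv = exp(r) dr, so v = exp(r): I = exp(r)*cos(2*r) + 2·∫ exp(r)*sin(2*r) dr.
Apply parts again with u = sin(2*r), dv = exp(r) dr: ∫ exp(r)*sin(2*r) dr = exp(r)*sin(2*r) − 2·I. Substituting back brings back I: I = 2*exp(r)*sin(2*r) + exp(r)*cos(2*r) − 4·I.
Solving for I: (1 + 4)·I equals the remaining terms, so I = (1/5)·(2*exp(r)*sin(2*r) + exp(r)*cos(2*r)).

2*exp(r)*sin(2*r)/5 + exp(r)*cos(2*r)/5 + C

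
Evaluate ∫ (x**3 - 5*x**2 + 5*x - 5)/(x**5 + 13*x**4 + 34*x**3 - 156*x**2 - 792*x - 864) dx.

-log(x - 4)/4200 + 43*log(x + 2)/96 - 92*log(x + 3)/63 + 7291*log(x + 6)/7200 - 431/(120*x + 720) + C

Factor the denominator: (x - 4)*(x + 2)*(x + 3)*(x + 6)**2.
Partial-fraction decomposition: 7291/(7200*(x + 6)) + 431/(120*(x + 6)**2) - 92/(63*(x + 3)) + 43/(96*(x + 2)) - 1/(4200*(x - 4)).
Integrate each term; A/(x−a) gives A·log|x−a|; A/(x−a)² gives −A/(x−a).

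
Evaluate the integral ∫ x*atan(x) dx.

Use integration by parts with u = arctan(x), dv = x dx.
Then du = 1/(x**2 + 1) dx.

x**2*atan(x)/2 - x/2 + atan(x)/2 + C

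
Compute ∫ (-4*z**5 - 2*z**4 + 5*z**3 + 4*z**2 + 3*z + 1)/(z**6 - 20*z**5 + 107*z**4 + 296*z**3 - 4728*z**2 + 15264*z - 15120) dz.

-70097*log(z - 7)/130 + 24359*log(z - 6)/72 + 13009*log(z - 5)/66 - 97*log(z - 2)/1920 - 27559*log(z + 6)/164736 - 32453/(48*z - 288) + C

Factor the denominator: (z - 7)*(z - 6)**2*(z - 5)*(z - 2)*(z + 6).
Partial-fraction decomposition: -27559/(164736*(z + 6)) - 97/(1920*(z - 2)) + 13009/(66*(z - 5)) + 24359/(72*(z - 6)) + 32453/(48*(z - 6)**2) - 70097/(130*(z - 7)).
Integrate each term; A/(z−a) gives A·log|z−a|; A/(z−a)² gives −A/(z−a).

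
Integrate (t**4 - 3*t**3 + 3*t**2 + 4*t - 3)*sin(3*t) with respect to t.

-t**4*cos(3*t)/3 + 4*t**3*sin(3*t)/9 + t**3*cos(3*t) - t**2*sin(3*t) - 5*t**2*cos(3*t)/9 + 10*t*sin(3*t)/27 - 2*t*cos(3*t) + 2*sin(3*t)/3 + 91*cos(3*t)/81 + C

Use integration by parts with u = t**4 - 3*t**3 + 3*t**2 + 4*t - 3, dv = sin(3*t) dt, so v = -cos(3*t)/3.
Apply parts 4 times (tabular method): alternate signs, differentiate u down to 0, integrate dv up.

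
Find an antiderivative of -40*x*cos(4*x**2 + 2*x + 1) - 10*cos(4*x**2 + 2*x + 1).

-5*sin(4*x**2 + 2*x + 1) + C

Let u = 4*x**2 + 2*x + 1, so du = (8*x + 2) dx.
Rewriting, the integral becomes -5·∫ cos(u) du = -5·sin(u).
Substituting back, u = 4*x**2 + 2*x + 1.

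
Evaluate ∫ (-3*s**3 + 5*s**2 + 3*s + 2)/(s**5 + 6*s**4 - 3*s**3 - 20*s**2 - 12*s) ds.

-log(s)/6 + log(s - 2)/36 - 121*log(s + 1)/225 + 203*log(s + 6)/300 - 7/(15*s + 15) + C

Factor the denominator: s*(s - 2)*(s + 1)**2*(s + 6).
Partial-fraction decomposition: 203/(300*(s + 6)) - 121/(225*(s + 1)) + 7/(15*(s + 1)**2) + 1/(36*(s - 2)) - 1/(6*s).
Integrate each term; A/(s−a) gives A·log|s−a|; A/(s−a)² gives −A/(s−a).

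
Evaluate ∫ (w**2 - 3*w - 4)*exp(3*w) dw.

Use integration by parts with u = w**2 - 3*w - 4, dv = exp(3*w) dw, so v = exp(3*w)/3.
Apply parts 2 times (tabular method): alternate signs, differentiate u down to 0, integrate dv up.

(9*w**2 - 33*w - 25)*exp(3*w)/27 + C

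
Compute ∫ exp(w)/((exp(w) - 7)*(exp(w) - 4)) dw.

Let u = e^w, du = e^w dw.
The integral becomes ∫ du/((u-7)(u-4)); decompose into partial fractions.

log(exp(w) - 7)/3 - log(exp(w) - 4)/3 + C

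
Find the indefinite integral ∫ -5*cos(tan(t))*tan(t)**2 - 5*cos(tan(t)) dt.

-5*sin(tan(t)) + C

Let u = tan(t), so du = (tan(t)**2 + 1) dt.
Rewriting, the integral becomes -5·∫ cos(u) du = -5·sin(u).
Substituting back, u = tan(t).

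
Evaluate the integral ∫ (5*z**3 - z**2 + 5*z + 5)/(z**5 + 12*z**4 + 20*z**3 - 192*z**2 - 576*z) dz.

Factor the denominator: z*(z - 4)*(z + 4)*(z + 6)**2.
Partial-fraction decomposition: 9533/(3600*(z + 6)) + 1141/(120*(z + 6)**2) - 351/(128*(z + 4)) + 329/(3200*(z - 4)) - 5/(576*z).
Integrate each term; A/(z−a) gives A·log|z−a|; A/(z−a)² gives −A/(z−a).

-5*log(z)/576 + 329*log(z - 4)/3200 - 351*log(z + 4)/128 + 9533*log(z + 6)/3600 - 1141/(120*z + 720) + C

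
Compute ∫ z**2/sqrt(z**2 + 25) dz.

Substitute z = 5·tan(θ), so dz = 5·sec(θ)^2 dθ and the radical becomes sqrt(z**2 + 25) = 5·sec(θ) by the Pythagorean identity.
Integrate the resulting trig expression in θ, then back-substitute tan(θ) = z/5, sec(θ) = sqrt(z**2 + 25)/5 (absorbing any constant into C).

z*sqrt(z**2 + 25)/2 - 25*log(z + sqrt(z**2 + 25))/2 + C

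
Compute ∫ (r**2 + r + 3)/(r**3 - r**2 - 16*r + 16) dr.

Factor the denominator: (r - 4)*(r - 1)*(r + 4).
Partial-fraction decomposition: 3/(8*(r + 4)) - 1/(3*(r - 1)) + 23/(24*(r - 4)).
Integrate each term: A/(r−a) contributes A·log|r−a|.

23*log(r - 4)/24 - log(r - 1)/3 + 3*log(r + 4)/8 + C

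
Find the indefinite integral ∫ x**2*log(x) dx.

Use integration by parts with u = log(x), dv = x**2 dx.
Then du = 1/x dx and v = x**3/3.

x**3*log(x)/3 - x**3/9 + C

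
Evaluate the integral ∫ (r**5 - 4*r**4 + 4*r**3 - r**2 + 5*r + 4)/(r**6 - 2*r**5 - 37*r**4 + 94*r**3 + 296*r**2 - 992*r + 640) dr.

Factor the denominator: (r - 4)**2*(r - 2)*(r - 1)*(r + 4)*(r + 5).
Partial-fraction decomposition: 2057/(1134*(r + 5)) - 73/(60*(r + 4)) - 1/(30*(r - 1)) + 5/(84*(r - 2)) + 61/(162*(r - 4)) + 11/(18*(r - 4)**2).
Integrate each term; A/(r−a) gives A·log|r−a|; A/(r−a)² gives −A/(r−a).

61*log(r - 4)/162 + 5*log(r - 2)/84 - log(r - 1)/30 - 73*log(r + 4)/60 + 2057*log(r + 5)/1134 - 11/(18*r - 72) + C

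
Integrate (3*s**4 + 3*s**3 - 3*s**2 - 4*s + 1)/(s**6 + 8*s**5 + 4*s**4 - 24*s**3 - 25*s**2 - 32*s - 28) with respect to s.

53*log(s - 2)/540 - log(s + 1)/18 + 21*log(s + 2)/100 - 1514*log(s + 7)/3375 + 49*log(s**2 + 1)/500 + 7*atan(s)/250 + C

Factor the denominator: (s - 2)*(s + 1)*(s + 2)*(s + 7)*(s**2 + 1).
Partial-fraction decomposition: 7*(7*s + 1)/(250*(s**2 + 1)) - 1514/(3375*(s + 7)) + 21/(100*(s + 2)) - 1/(18*(s + 1)) + 53/(540*(s - 2)).
Integrate each term; A/(s−a) gives A·log|s−a|; the (Bs+D)/(s²+p²) term gives a log and an atan.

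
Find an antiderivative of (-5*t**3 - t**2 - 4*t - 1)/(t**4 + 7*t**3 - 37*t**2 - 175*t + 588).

Factor the denominator: (t - 4)*(t - 3)*(t + 7)**2.
Partial-fraction decomposition: -44197/(12100*(t + 7)) + 1693/(110*(t + 7)**2) + 157/(100*(t - 3)) - 353/(121*(t - 4)).
Integrate each term; A/(t−a) gives A·log|t−a|; A/(t−a)² gives −A/(t−a).

-353*log(t - 4)/121 + 157*log(t - 3)/100 - 44197*log(t + 7)/12100 - 1693/(110*t + 770) + C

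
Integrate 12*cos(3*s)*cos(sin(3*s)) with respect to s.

Let u = sin(3*s), so du = (3*cos(3*s)) ds.
Rewriting, the integral becomes 4·∫ cos(u) du = 4·sin(u).
Substituting back, u = sin(3*s).

4*sin(sin(3*s)) + C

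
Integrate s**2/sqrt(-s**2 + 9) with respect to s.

Substitute s = 3·sin(θ), so ds = 3·cos(θ) dθ and the radical becomes sqrt(-s**2 + 9) = 3·cos(θ) by the Pythagorean identity.
Integrate the resulting trig expression in θ, then back-substitute θ = asin(s/3), sin(θ) = s/3, cos(θ) = sqrt(-s**2 + 9)/3 (absorbing any constant into C).

-s*sqrt(-s**2 + 9)/2 + 9*asin(s/3)/2 + C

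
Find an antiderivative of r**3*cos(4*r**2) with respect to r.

Let u = r², du = 2r dr; rewrite as (1/2)∫ u^1·cos(4u) du.
Now integrate by parts 1 time.

r**2*sin(4*r**2)/8 + cos(4*r**2)/32 + C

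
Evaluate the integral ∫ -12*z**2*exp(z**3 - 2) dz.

Let u = z**3 - 2, so du = (3*z**2) dz.
Rewriting, the integral becomes -4·∫ e^u du = -4·e^u.
Substituting back, u = z**3 - 2.

-4*exp(z**3 - 2) + C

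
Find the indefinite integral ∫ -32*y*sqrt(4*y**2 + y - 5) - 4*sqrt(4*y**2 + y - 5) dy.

-8*(4*y**2 + y - 5)**(3/2)/3 + C

Let u = 4*y**2 + y - 5, so du = (8*y + 1) dy.
Rewriting, the integral becomes -4·∫ √u du = -4·(2/3)u^(3/2).
Substituting back, u = 4*y**2 + y - 5.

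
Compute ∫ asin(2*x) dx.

Use integration by parts with u = arcsin(2*x), dv = dx.
Then du = 2/sqrt(-4*x**2 + 1) dx.

x*asin(2*x) + sqrt(-4*x**2 + 1)/2 + C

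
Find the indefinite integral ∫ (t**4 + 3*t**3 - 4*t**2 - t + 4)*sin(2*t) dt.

Use integration by parts with u = t**4 + 3*t**3 - 4*t**2 - t + 4, dv = sin(2*t) dt, so v = -cos(2*t)/2.
Apply parts 4 times (tabular method): alternate signs, differentiate u down to 0, integrate dv up.

-t**4*cos(2*t)/2 + t**3*sin(2*t) - 3*t**3*cos(2*t)/2 + 9*t**2*sin(2*t)/4 + 7*t**2*cos(2*t)/2 - 7*t*sin(2*t)/2 + 11*t*cos(2*t)/4 - 11*sin(2*t)/8 - 15*cos(2*t)/4 + C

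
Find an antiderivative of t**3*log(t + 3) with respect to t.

Use integration by parts with u = log(t + 3), dv = t**3 dt.
Then du = 1/(t + 3) dt and v = t**4/4.

t**4*log(t + 3)/4 - t**4/16 + t**3/4 - 9*t**2/8 + 27*t/4 - 81*log(t + 3)/4 + C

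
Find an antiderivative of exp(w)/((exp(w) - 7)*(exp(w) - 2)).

Let u = e^w, du = e^w dw.
The integral becomes ∫ du/((u-7)(u-2)); decompose into partial fractions.

log(exp(w) - 7)/5 - log(exp(w) - 2)/5 + C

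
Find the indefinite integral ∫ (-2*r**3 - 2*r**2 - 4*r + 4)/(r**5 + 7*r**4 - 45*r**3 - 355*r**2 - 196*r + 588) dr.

-202*log(r - 7)/2457 + log(r - 1)/252 + log(r + 2)/27 - 97*log(r + 6)/91 + 31*log(r + 7)/28 + C

Factor the denominator: (r - 7)*(r - 1)*(r + 2)*(r + 6)*(r + 7).
Partial-fraction decomposition: 31/(28*(r + 7)) - 97/(91*(r + 6)) + 1/(27*(r + 2)) + 1/(252*(r - 1)) - 202/(2457*(r - 7)).
Integrate each term: A/(r−a) contributes A·log|r−a|.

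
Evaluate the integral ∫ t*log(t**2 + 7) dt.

t**2*log(t**2 + 7)/2 - t**2/2 + 7*log(t**2 + 7)/2 + C

Let u = t**2 + 7, so du = (2*t) dt.
The integral becomes (1/2)·∫ log(u) du; integrate by parts with u′=log(u), dv′=du.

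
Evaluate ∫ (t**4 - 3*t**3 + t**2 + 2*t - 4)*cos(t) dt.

Use integration by parts with u = t**4 - 3*t**3 + t**2 + 2*t - 4, dv = cos(t) dt, so v = sin(t).
Apply parts 4 times (tabular method): alternate signs, differentiate u down to 0, integrate dv up.

t**4*sin(t) - 3*t**3*sin(t) + 4*t**3*cos(t) - 11*t**2*sin(t) - 9*t**2*cos(t) + 20*t*sin(t) - 22*t*cos(t) + 18*sin(t) + 20*cos(t) + C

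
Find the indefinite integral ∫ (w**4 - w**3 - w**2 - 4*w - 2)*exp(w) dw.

Use integration by parts with u = w**4 - w**3 - w**2 - 4*w - 2, dv = exp(w) dw, so v = exp(w).
Apply parts 4 times (tabular method): alternate signs, differentiate u down to 0, integrate dv up.

(w**4 - 5*w**3 + 14*w**2 - 32*w + 30)*exp(w) + C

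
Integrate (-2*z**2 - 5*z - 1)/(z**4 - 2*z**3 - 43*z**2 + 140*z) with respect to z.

Factor the denominator: z*(z - 5)*(z - 4)*(z + 7).
Partial-fraction decomposition: 16/(231*(z + 7)) + 53/(44*(z - 4)) - 19/(15*(z - 5)) - 1/(140*z).
Integrate each term: A/(z−a) contributes A·log|z−a|.

-log(z)/140 - 19*log(z - 5)/15 + 53*log(z - 4)/44 + 16*log(z + 7)/231 + C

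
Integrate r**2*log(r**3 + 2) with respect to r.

r**3*log(r**3 + 2)/3 - r**3/3 + 2*log(r**3 + 2)/3 + C

Let u = r**3 + 2, so du = (3*r**2) dr.
The integral becomes (1/3)·∫ log(u) du; integrate by parts with u′=log(u), dv′=du.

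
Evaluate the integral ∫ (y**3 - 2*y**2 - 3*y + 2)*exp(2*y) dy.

Use integration by parts with u = y**3 - 2*y**2 - 3*y + 2, dv = exp(2*y) dy, so v = exp(2*y)/2.
Apply parts 3 times (tabular method): alternate signs, differentiate u down to 0, integrate dv up.

(4*y**3 - 14*y**2 + 2*y + 7)*exp(2*y)/8 + C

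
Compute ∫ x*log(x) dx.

Use integration by parts with u = log(x), dv = x dx.
Then du = 1/x dx and v = x**2/2.

x**2*log(x)/2 - x**2/4 + C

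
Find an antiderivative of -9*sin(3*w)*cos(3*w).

-3*sin(3*w)**2/2 + C

Let u = sin(3*w), so du = (3*cos(3*w)) dw.
Rewriting, the integral becomes -3·∫ u^1 du = -3·u^2/2.
Substituting back, u = sin(3*w).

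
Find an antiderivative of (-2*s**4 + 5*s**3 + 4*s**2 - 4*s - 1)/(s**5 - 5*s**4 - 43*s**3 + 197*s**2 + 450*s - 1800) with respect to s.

-1393*log(s - 6)/330 + 91*log(s - 5)/30 - log(s - 3)/84 + 251*log(s + 4)/210 - 439*log(s + 5)/220 + C

Factor the denominator: (s - 6)*(s - 5)*(s - 3)*(s + 4)*(s + 5).
Partial-fraction decomposition: -439/(220*(s + 5)) + 251/(210*(s + 4)) - 1/(84*(s - 3)) + 91/(30*(s - 5)) - 1393/(330*(s - 6)).
Integrate each term: A/(s−a) contributes A·log|s−a|.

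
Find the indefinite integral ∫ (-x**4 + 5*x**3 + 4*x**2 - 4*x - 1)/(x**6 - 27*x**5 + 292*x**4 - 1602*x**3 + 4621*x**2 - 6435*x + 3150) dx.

Factor the denominator: (x - 7)*(x - 6)*(x - 5)**2*(x - 3)*(x - 1).
Partial-fraction decomposition: -1/(320*(x - 1)) + 77/(96*(x - 3)) - 119/(64*(x - 5)) + 79/(16*(x - 5)**2) + 97/(15*(x - 6)) - 173/(32*(x - 7)).
Integrate each term; A/(x−a) gives A·log|x−a|; A/(x−a)² gives −A/(x−a).

-173*log(x - 7)/32 + 97*log(x - 6)/15 - 119*log(x - 5)/64 + 77*log(x - 3)/96 - log(x - 1)/320 - 79/(16*x - 80) + C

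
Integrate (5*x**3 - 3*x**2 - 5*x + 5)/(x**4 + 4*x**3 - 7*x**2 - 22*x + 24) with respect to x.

23*log(x - 2)/30 - log(x - 1)/10 - 71*log(x + 3)/10 + 343*log(x + 4)/30 + C

Factor the denominator: (x - 2)*(x - 1)*(x + 3)*(x + 4).
Partial-fraction decomposition: 343/(30*(x + 4)) - 71/(10*(x + 3)) - 1/(10*(x - 1)) + 23/(30*(x - 2)).
Integrate each term: A/(x−a) contributes A·log|x−a|.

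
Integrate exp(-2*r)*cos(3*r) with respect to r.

Let I denote the integral. Integrate by parts with u = cos(3*r), dv = exp(-2*r) dr, so v = -exp(-2*r)/2: I = -exp(-2*r)*cos(3*r)/2 − (3/2)·∫ exp(-2*r)*sin(3*r) dr.
Apply parts again with u = sin(3*r), dv = exp(-2*r) dr: ∫ exp(-2*r)*sin(3*r) dr = -exp(-2*r)*sin(3*r)/2 + (3/2)·I. Substituting back brings back I: I = 3*exp(-2*r)*sin(3*r)/4 - exp(-2*r)*cos(3*r)/2 − (9/4)·I.
Solving for I: (1 + 9/4)·I equals the remaining terms, so I = (4/13)·(3*exp(-2*r)*sin(3*r)/4 - exp(-2*r)*cos(3*r)/2).

3*exp(-2*r)*sin(3*r)/13 - 2*exp(-2*r)*cos(3*r)/13 + C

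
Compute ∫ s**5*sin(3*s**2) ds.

-s**4*cos(3*s**2)/6 + s**2*sin(3*s**2)/9 + cos(3*s**2)/27 + C

Let u = s², du = 2s ds; rewrite as (1/2)∫ u^2·sin(3u) du.
Now integrate by parts 2 times.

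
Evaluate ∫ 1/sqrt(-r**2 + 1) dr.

Substitute r = sin(θ), so dr = cos(θ) dθ and the radical becomes sqrt(-r**2 + 1) = cos(θ) by the Pythagorean identity.
Integrate the resulting trig expression in θ, then back-substitute θ = asin(r), sin(θ) = r, cos(θ) = sqrt(-r**2 + 1) (absorbing any constant into C).

asin(r) + C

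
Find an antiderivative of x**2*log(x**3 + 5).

Let u = x**3 + 5, so du = (3*x**2) dx.
The integral becomes (1/3)·∫ log(u) du; integrate by parts with u′=log(u), dv′=du.

x**3*log(x**3 + 5)/3 - x**3/3 + 5*log(x**3 + 5)/3 + C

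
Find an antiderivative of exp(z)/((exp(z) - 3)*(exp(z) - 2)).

Let u = e^z, du = e^z dz.
The integral becomes ∫ du/((u-3)(u-2)); decompose into partial fractions.

log(exp(z) - 3) - log(exp(z) - 2) + C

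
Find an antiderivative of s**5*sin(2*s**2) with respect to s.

Let u = s², du = 2s ds; rewrite as (1/2)∫ u^2·sin(2u) du.
Now integrate by parts 2 times.

-s**4*cos(2*s**2)/4 + s**2*sin(2*s**2)/4 + cos(2*s**2)/8 + C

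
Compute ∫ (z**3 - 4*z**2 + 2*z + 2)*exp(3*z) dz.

Use integration by parts with u = z**3 - 4*z**2 + 2*z + 2, dv = exp(3*z) dz, so v = exp(3*z)/3.
Apply parts 3 times (tabular method): alternate signs, differentiate u down to 0, integrate dv up.

(9*z**3 - 45*z**2 + 48*z + 2)*exp(3*z)/27 + C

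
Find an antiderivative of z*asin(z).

Use integration by parts with u = arcsin(z), dv = z dz.
Then du = 1/sqrt(-z**2 + 1) dz.

z**2*asin(z)/2 + z*sqrt(-z**2 + 1)/4 - asin(z)/4 + C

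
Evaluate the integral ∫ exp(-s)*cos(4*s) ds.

Let I denote the integral. Integrate by parts with u = cos(4*s), dv = exp(-s) ds, so v = -exp(-s): I = -exp(-s)*cos(4*s) − 4·∫ exp(-s)*sin(4*s) ds.
Apply parts again with u = sin(4*s), dv = exp(-s) ds: ∫ exp(-s)*sin(4*s) ds = -exp(-s)*sin(4*s) + 4·I. Substituting back brings back I: I = 4*exp(-s)*sin(4*s) - exp(-s)*cos(4*s) − 16·I.
Solving for I: (1 + 16)·I equals the remaining terms, so I = (1/17)·(4*exp(-s)*sin(4*s) - exp(-s)*cos(4*s)).

4*exp(-s)*sin(4*s)/17 - exp(-s)*cos(4*s)/17 + C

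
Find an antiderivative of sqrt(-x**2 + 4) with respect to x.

Substitute x = 2·sin(θ), so dx = 2·cos(θ) dθ and the radical becomes sqrt(-x**2 + 4) = 2·cos(θ) by the Pythagorean identity.
Integrate the resulting trig expression in θ, then back-substitute θ = asin(x/2), sin(θ) = x/2, cos(θ) = sqrt(-x**2 + 4)/2 (absorbing any constant into C).

x*sqrt(-x**2 + 4)/2 + 2*asin(x/2) + C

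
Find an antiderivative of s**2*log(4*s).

s**3*(log(s) + 2*log(2))/3 - s**3/9 + C

Use integration by parts with u = log(4*s), dv = s**2 ds.
Then du = 1/s ds and v = s**3/3.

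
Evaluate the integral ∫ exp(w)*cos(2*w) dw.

Let I denote the integral. Integrate by parts with u = cos(2*w), dv = exp(w) dw, so v = exp(w): I = exp(w)*cos(2*w) + 2·∫ exp(w)*sin(2*w) dw.
Apply parts again with u = sin(2*w), dv = exp(w) dw: ∫ exp(w)*sin(2*w) dw = exp(w)*sin(2*w) − 2·I. Substituting back brings back I: I = 2*exp(w)*sin(2*w) + exp(w)*cos(2*w) − 4·I.
Solving for I: (1 + 4)·I equals the remaining terms, so I = (1/5)·(2*exp(w)*sin(2*w) + exp(w)*cos(2*w)).

2*exp(w)*sin(2*w)/5 + exp(w)*cos(2*w)/5 + C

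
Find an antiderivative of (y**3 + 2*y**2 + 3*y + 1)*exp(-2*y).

(-4*y**3 - 14*y**2 - 26*y - 17)*exp(-2*y)/8 + C

Use integration by parts with u = y**3 + 2*y**2 + 3*y + 1, dv = exp(-2*y) dy, so v = -exp(-2*y)/2.
Apply parts 3 times (tabular method): alternate signs, differentiate u down to 0, integrate dv up.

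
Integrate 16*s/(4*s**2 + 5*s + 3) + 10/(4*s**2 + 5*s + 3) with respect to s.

2*log(4*s**2 + 5*s + 3) + C

Let u = 4*s**2 + 5*s + 3, so du = (8*s + 5) ds.
Rewriting, the integral becomes 2·∫ 1/u du = 2·log(u).
Substituting back, u = 4*s**2 + 5*s + 3.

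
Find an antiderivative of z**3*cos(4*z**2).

z**2*sin(4*z**2)/8 + cos(4*z**2)/32 + C

Let u = z², du = 2z dz; rewrite as (1/2)∫ u^1·cos(4u) du.
Now integrate by parts 1 time.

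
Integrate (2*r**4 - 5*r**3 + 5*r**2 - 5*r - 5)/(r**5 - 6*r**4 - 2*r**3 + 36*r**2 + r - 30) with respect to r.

Factor the denominator: (r - 5)*(r - 3)*(r - 1)*(r + 1)*(r + 2).
Partial-fraction decomposition: 97/(105*(r + 2)) - 1/(4*(r + 1)) - 1/(6*(r - 1)) - 13/(20*(r - 3)) + 15/(7*(r - 5)).
Integrate each term: A/(r−a) contributes A·log|r−a|.

15*log(r - 5)/7 - 13*log(r - 3)/20 - log(r - 1)/6 - log(r + 1)/4 + 97*log(r + 2)/105 + C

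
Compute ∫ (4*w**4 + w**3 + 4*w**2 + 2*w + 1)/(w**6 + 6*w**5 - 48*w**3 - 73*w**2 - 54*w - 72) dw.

Factor the denominator: (w - 3)*(w + 2)*(w + 3)*(w + 4)*(w**2 + 1).
Partial-fraction decomposition: -(w + 13)/(850*(w**2 + 1)) - 1017/(238*(w + 4)) + 82/(15*(w + 3)) - 69/(50*(w + 2)) + 197/(1050*(w - 3)).
Integrate each term; A/(w−a) gives A·log|w−a|; the (Bw+D)/(w²+p²) term gives a log and an atan.

197*log(w - 3)/1050 - 69*log(w + 2)/50 + 82*log(w + 3)/15 - 1017*log(w + 4)/238 - log(w**2 + 1)/1700 - 13*atan(w)/850 + C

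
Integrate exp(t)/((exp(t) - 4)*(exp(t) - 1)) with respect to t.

Let u = e^t, du = e^t dt.
The integral becomes ∫ du/((u-4)(u-1)); decompose into partial fractions.

log(exp(t) - 4)/3 - log(exp(t) - 1)/3 + C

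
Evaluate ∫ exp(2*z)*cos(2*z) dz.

Let I denote the integral. Integrate by parts with u = cos(2*z), dv = exp(2*z) dz, so v = exp(2*z)/2: I = exp(2*z)*cos(2*z)/2 + ∫ exp(2*z)*sin(2*z) dz.
Apply parts again with u = sin(2*z), dv = exp(2*z) dz: ∫ exp(2*z)*sin(2*z) dz = exp(2*z)*sin(2*z)/2 − I. Substituting back brings back I: I = exp(2*z)*sin(2*z)/2 + exp(2*z)*cos(2*z)/2 − I.
Solving for I: (1 + 1)·I equals the remaining terms, so I = (1/2)·(exp(2*z)*sin(2*z)/2 + exp(2*z)*cos(2*z)/2).

exp(2*z)*sin(2*z)/4 + exp(2*z)*cos(2*z)/4 + C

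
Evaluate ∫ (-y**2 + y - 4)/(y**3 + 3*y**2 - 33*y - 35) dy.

-log(y - 5)/3 + log(y + 1)/6 - 5*log(y + 7)/6 + C

Factor the denominator: (y - 5)*(y + 1)*(y + 7).
Partial-fraction decomposition: -5/(6*(y + 7)) + 1/(6*(y + 1)) - 1/(3*(y - 5)).
Integrate each term: A/(y−a) contributes A·log|y−a|.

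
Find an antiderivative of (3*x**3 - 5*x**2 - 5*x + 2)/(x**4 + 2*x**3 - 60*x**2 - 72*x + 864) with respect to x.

55*log(x - 6)/36 - 47*log(x - 4)/100 + 437*log(x + 6)/225 + 199/(30*x + 180) + C

Factor the denominator: (x - 6)*(x - 4)*(x + 6)**2.
Partial-fraction decomposition: 437/(225*(x + 6)) - 199/(30*(x + 6)**2) - 47/(100*(x - 4)) + 55/(36*(x - 6)).
Integrate each term; A/(x−a) gives A·log|x−a|; A/(x−a)² gives −A/(x−a).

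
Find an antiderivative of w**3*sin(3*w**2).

Let u = w², du = 2w dw; rewrite as (1/2)∫ u^1·sin(3u) du.
Now integrate by parts 1 time.

-w**2*cos(3*w**2)/6 + sin(3*w**2)/18 + C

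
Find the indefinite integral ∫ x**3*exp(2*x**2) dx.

(2*x**2 - 1)*exp(2*x**2)/8 + C

Let u = x², du = 2x dx; rewrite as (1/2)∫ u^1·exp(2u) du.
Now integrate by parts 1 time.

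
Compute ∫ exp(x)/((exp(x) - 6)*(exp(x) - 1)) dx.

log(exp(x) - 6)/5 - log(exp(x) - 1)/5 + C

Let u = e^x, du = e^x dx.
The integral becomes ∫ du/((u-1)(u-6)); decompose into partial fractions.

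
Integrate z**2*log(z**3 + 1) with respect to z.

z**3*log(z**3 + 1)/3 - z**3/3 + log(z**3 + 1)/3 + C

Let u = z**3 + 1, so du = (3*z**2) dz.
The integral becomes (1/3)·∫ log(u) du; integrate by parts with u′=log(u), dv′=du.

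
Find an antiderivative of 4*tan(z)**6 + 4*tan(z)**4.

4*tan(z)**5/5 + C

Let u = tan(z), so du = (tan(z)**2 + 1) dz.
Rewriting, the integral becomes 4·∫ u^4 du = 4·u^5/5.
Substituting back, u = tan(z).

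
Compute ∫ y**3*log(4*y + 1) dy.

Use integration by parts with u = log(4*y + 1), dv = y**3 dy.
Then du = 4/(4*y + 1) dy and v = y**4/4.

y**4*log(4*y + 1)/4 - y**4/16 + y**3/48 - y**2/128 + y/256 - log(4*y + 1)/1024 + C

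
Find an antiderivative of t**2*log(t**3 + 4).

Let u = t**3 + 4, so du = (3*t**2) dt.
The integral becomes (1/3)·∫ log(u) du; integrate by parts with u′=log(u), dv′=du.

t**3*log(t**3 + 4)/3 - t**3/3 + 4*log(t**3 + 4)/3 + C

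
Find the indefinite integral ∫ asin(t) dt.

t*asin(t) + sqrt(-t**2 + 1) + C

Use integration by parts with u = arcsin(t), dv = dt.
Then du = 1/sqrt(-t**2 + 1) dt.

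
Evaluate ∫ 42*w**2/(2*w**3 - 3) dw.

Let u = 2*w**3 - 3, so du = (6*w**2) dw.
Rewriting, the integral becomes 7·∫ 1/u du = 7·log(u).
Substituting back, u = 2*w**3 - 3.

7*log(2*w**3 - 3) + C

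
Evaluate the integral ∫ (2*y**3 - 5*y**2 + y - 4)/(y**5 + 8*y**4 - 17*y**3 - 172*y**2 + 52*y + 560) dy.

Factor the denominator: (y - 4)*(y - 2)*(y + 2)*(y + 5)*(y + 7).
Partial-fraction decomposition: -157/(165*(y + 7)) + 64/(63*(y + 5)) - 7/(60*(y + 2)) + 1/(84*(y - 2)) + 4/(99*(y - 4)).
Integrate each term: A/(y−a) contributes A·log|y−a|.

4*log(y - 4)/99 + log(y - 2)/84 - 7*log(y + 2)/60 + 64*log(y + 5)/63 - 157*log(y + 7)/165 + C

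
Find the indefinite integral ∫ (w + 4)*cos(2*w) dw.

w*sin(2*w)/2 + 2*sin(2*w) + cos(2*w)/4 + C

Use integration by parts with u = w + 4, dv = cos(2*w) dw, so v = sin(2*w)/2.
Apply parts 1 times (tabular method): alternate signs, differentiate u down to 0, integrate dv up.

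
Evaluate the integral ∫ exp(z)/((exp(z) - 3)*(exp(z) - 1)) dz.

Let u = e^z, du = e^z dz.
The integral becomes ∫ du/((u-3)(u-1)); decompose into partial fractions.

log(exp(z) - 3)/2 - log(exp(z) - 1)/2 + C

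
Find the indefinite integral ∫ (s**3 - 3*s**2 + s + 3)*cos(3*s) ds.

Use integration by parts with u = s**3 - 3*s**2 + s + 3, dv = cos(3*s) ds, so v = sin(3*s)/3.
Apply parts 3 times (tabular method): alternate signs, differentiate u down to 0, integrate dv up.

s**3*sin(3*s)/3 - s**2*sin(3*s) + s**2*cos(3*s)/3 + s*sin(3*s)/9 - 2*s*cos(3*s)/3 + 11*sin(3*s)/9 + cos(3*s)/27 + C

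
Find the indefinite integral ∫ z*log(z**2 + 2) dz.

z**2*log(z**2 + 2)/2 - z**2/2 + log(z**2 + 2) + C

Let u = z**2 + 2, so du = (2*z) dz.
The integral becomes (1/2)·∫ log(u) du; integrate by parts with u′=log(u), dv′=du.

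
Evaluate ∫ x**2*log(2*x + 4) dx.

Use integration by parts with u = log(2*x + 4), dv = x**2 dx.
Then du = 2/(2*x + 4) dx and v = x**3/3.

x**3*log(2*x + 4)/3 - x**3/9 + x**2/3 - 4*x/3 + 8*log(x + 2)/3 + C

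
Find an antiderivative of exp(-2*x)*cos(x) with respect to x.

Let I denote the integral. Integrate by parts with u = cos(x), dv = exp(-2*x) dx, so v = -exp(-2*x)/2: I = -exp(-2*x)*cos(x)/2 − (1/2)·∫ exp(-2*x)*sin(x) dx.
Apply parts again with u = sin(x), dv = exp(-2*x) dx: ∫ exp(-2*x)*sin(x) dx = -exp(-2*x)*sin(x)/2 + (1/2)·I. Substituting back brings back I: I = exp(-2*x)*sin(x)/4 - exp(-2*x)*cos(x)/2 − (1/4)·I.
Solving for I: (1 + 1/4)·I equals the remaining terms, so I = (4/5)·(exp(-2*x)*sin(x)/4 - exp(-2*x)*cos(x)/2).

exp(-2*x)*sin(x)/5 - 2*exp(-2*x)*cos(x)/5 + C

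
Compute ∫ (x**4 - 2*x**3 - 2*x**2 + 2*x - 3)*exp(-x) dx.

Use integration by parts with u = x**4 - 2*x**3 - 2*x**2 + 2*x - 3, dv = exp(-x) dx, so v = -exp(-x).
Apply parts 4 times (tabular method): alternate signs, differentiate u down to 0, integrate dv up.

(-x**4 - 2*x**3 - 4*x**2 - 10*x - 7)*exp(-x) + C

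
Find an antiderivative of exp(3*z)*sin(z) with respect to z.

Let I denote the integral. Integrate by parts with u = sin(z), dv = exp(3*z) dz, so v = exp(3*z)/3: I = exp(3*z)*sin(z)/3 − (1/3)·∫ exp(3*z)*cos(z) dz.
Apply parts again with u = cos(z), dv = exp(3*z) dz: ∫ exp(3*z)*cos(z) dz = exp(3*z)*cos(z)/3 + (1/3)·I. Substituting back brings back I: I = exp(3*z)*sin(z)/3 - exp(3*z)*cos(z)/9 − (1/9)·I.
Solving for I: (1 + 1/9)·I equals the remaining terms, so I = (9/10)·(exp(3*z)*sin(z)/3 - exp(3*z)*cos(z)/9).

3*exp(3*z)*sin(z)/10 - exp(3*z)*cos(z)/10 + C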